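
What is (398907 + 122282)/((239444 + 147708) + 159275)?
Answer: 521189/546427 ≈ 0.95381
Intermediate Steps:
(398907 + 122282)/((239444 + 147708) + 159275) = 521189/(387152 + 159275) = 521189/546427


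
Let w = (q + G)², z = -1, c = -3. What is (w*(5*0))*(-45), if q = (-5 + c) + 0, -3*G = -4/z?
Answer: 0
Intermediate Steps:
G = -4/3 (G = -(-4)/(3*(-1)) = -(-4)*(-1)/3 = -⅓*4 = -4/3 ≈ -1.3333)
q = -8 (q = (-5 - 3) + 0 = -8 + 0 = -8)
w = 784/9 (w = (-8 - 4/3)² = (-28/3)² = 784/9 ≈ 87.111)
(w*(5*0))*(-45) = (784*(5*0)/9)*(-45) = ((784/9)*0)*(-45) = 0*(-45) = 0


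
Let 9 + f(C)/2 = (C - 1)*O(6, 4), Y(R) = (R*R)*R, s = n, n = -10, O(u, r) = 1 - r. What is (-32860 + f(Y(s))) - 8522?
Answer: -35394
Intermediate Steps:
s = -10
Y(R) = R³ (Y(R) = R²*R = R³)
f(C) = -12 - 6*C (f(C) = -18 + 2*((C - 1)*(1 - 1*4)) = -18 + 2*((-1 + C)*(1 - 4)) = -18 + 2*((-1 + C)*(-3)) = -18 + 2*(3 - 3*C) = -18 + (6 - 6*C) = -12 - 6*C)
(-32860 + f(Y(s))) - 8522 = (-32860 + (-12 - 6*(-10)³)) - 8522 = (-32860 + (-12 - 6*(-1000))) - 8522 = (-32860 + (-12 + 6000)) - 8522 = (-32860 + 5988) - 8522 = -26872 - 8522 = -35394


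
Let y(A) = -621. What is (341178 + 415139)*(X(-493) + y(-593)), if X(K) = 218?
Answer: -304795751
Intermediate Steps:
(341178 + 415139)*(X(-493) + y(-593)) = (341178 + 415139)*(218 - 621) = 756317*(-403) = -304795751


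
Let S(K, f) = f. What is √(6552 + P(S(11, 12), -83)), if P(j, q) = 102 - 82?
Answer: 2*√1643 ≈ 81.068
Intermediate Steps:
P(j, q) = 20
√(6552 + P(S(11, 12), -83)) = √(6552 + 20) = √6572 = 2*√1643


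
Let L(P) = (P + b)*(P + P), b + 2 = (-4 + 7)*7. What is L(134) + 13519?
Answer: 54523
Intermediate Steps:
b = 19 (b = -2 + (-4 + 7)*7 = -2 + 3*7 = -2 + 21 = 19)
L(P) = 2*P*(19 + P) (L(P) = (P + 19)*(P + P) = (19 + P)*(2*P) = 2*P*(19 + P))
L(134) + 13519 = 2*134*(19 + 134) + 13519 = 2*134*153 + 13519 = 41004 + 13519 = 54523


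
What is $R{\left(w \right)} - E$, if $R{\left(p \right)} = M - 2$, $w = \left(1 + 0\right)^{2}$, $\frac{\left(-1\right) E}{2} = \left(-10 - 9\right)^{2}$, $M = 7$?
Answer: $727$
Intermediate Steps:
$E = -722$ ($E = - 2 \left(-10 - 9\right)^{2} = - 2 \left(-19\right)^{2} = \left(-2\right) 361 = -722$)
$w = 1$ ($w = 1^{2} = 1$)
$R{\left(p \right)} = 5$ ($R{\left(p \right)} = 7 - 2 = 5$)
$R{\left(w \right)} - E = 5 - -722 = 5 + 722 = 727$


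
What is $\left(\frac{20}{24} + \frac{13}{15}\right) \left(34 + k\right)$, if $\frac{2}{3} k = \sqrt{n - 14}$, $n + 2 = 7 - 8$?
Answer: $\frac{289}{5} + \frac{51 i \sqrt{17}}{20} \approx 57.8 + 10.514 i$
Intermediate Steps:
$n = -3$ ($n = -2 + \left(7 - 8\right) = -2 - 1 = -3$)
$k = \frac{3 i \sqrt{17}}{2}$ ($k = \frac{3 \sqrt{-3 - 14}}{2} = \frac{3 \sqrt{-17}}{2} = \frac{3 i \sqrt{17}}{2} \approx 6.1847 i$)
$\left(\frac{20}{24} + \frac{13}{15}\right) \left(34 + k\right) = \left(\frac{20}{24} + \frac{13}{15}\right) \left(34 + \frac{3 i \sqrt{17}}{2}\right) = \left(20 \cdot \frac{1}{24} + 13 \cdot \frac{1}{15}\right) \left(34 + \frac{3 i \sqrt{17}}{2}\right) = \left(\frac{5}{6} + \frac{13}{15}\right) \left(34 + \frac{3 i \sqrt{17}}{2}\right) = \frac{17 \left(34 + \frac{3 i \sqrt{17}}{2}\right)}{10} = \frac{289}{5} + \frac{51 i \sqrt{17}}{20}$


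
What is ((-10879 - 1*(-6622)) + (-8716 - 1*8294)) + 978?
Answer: -20289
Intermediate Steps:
((-10879 - 1*(-6622)) + (-8716 - 1*8294)) + 978 = ((-10879 + 6622) + (-8716 - 8294)) + 978 = (-4257 - 17010) + 978 = -21267 + 978 = -20289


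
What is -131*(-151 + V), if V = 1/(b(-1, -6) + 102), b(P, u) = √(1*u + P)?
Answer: 205926629/10411 + 131*I*√7/10411 ≈ 19780.0 + 0.033291*I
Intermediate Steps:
b(P, u) = √(P + u) (b(P, u) = √(u + P) = √(P + u))
V = 1/(102 + I*√7) (V = 1/(√(-1 - 6) + 102) = 1/(√(-7) + 102) = 1/(I*√7 + 102) = 1/(102 + I*√7) ≈ 0.0097973 - 0.00025413*I)
-131*(-151 + V) = -131*(-151 + (102/10411 - I*√7/10411)) = -131*(-1571959/10411 - I*√7/10411) = 205926629/10411 + 131*I*√7/10411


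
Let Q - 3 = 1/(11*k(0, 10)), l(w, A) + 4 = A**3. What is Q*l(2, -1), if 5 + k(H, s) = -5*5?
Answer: -989/66 ≈ -14.985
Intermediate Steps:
k(H, s) = -30 (k(H, s) = -5 - 5*5 = -5 - 25 = -30)
l(w, A) = -4 + A**3
Q = 989/330 (Q = 3 + 1/(11*(-30)) = 3 + 1/(-330) = 3 - 1/330 = 989/330 ≈ 2.9970)
Q*l(2, -1) = 989*(-4 + (-1)**3)/330 = 989*(-4 - 1)/330 = (989/330)*(-5) = -989/66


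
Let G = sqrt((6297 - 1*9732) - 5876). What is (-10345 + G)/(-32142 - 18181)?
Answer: 10345/50323 - I*sqrt(9311)/50323 ≈ 0.20557 - 0.0019175*I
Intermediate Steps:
G = I*sqrt(9311) (G = sqrt((6297 - 9732) - 5876) = sqrt(-3435 - 5876) = sqrt(-9311) = I*sqrt(9311) ≈ 96.494*I)
(-10345 + G)/(-32142 - 18181) = (-10345 + I*sqrt(9311))/(-32142 - 18181) = (-10345 + I*sqrt(9311))/(-50323) = (-10345 + I*sqrt(9311))*(-1/50323) = 10345/50323 - I*sqrt(9311)/50323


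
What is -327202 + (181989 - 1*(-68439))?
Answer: -76774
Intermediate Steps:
-327202 + (181989 - 1*(-68439)) = -327202 + (181989 + 68439) = -327202 + 250428 = -76774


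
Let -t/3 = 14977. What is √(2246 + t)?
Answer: I*√42685 ≈ 206.6*I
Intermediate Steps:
t = -44931 (t = -3*14977 = -44931)
√(2246 + t) = √(2246 - 44931) = √(-42685) = I*√42685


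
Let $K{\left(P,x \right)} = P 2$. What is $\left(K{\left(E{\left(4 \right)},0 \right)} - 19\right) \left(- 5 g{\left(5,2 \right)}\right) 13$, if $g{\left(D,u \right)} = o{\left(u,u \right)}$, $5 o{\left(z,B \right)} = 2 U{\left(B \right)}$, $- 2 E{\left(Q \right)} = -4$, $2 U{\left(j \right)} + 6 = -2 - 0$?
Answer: $-1560$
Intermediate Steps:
$U{\left(j \right)} = -4$ ($U{\left(j \right)} = -3 + \frac{-2 - 0}{2} = -3 + \frac{-2 + 0}{2} = -3 + \frac{1}{2} \left(-2\right) = -3 - 1 = -4$)
$E{\left(Q \right)} = 2$ ($E{\left(Q \right)} = \left(- \frac{1}{2}\right) \left(-4\right) = 2$)
$o{\left(z,B \right)} = - \frac{8}{5}$ ($o{\left(z,B \right)} = \frac{2 \left(-4\right)}{5} = \frac{1}{5} \left(-8\right) = - \frac{8}{5}$)
$g{\left(D,u \right)} = - \frac{8}{5}$
$K{\left(P,x \right)} = 2 P$
$\left(K{\left(E{\left(4 \right)},0 \right)} - 19\right) \left(- 5 g{\left(5,2 \right)}\right) 13 = \left(2 \cdot 2 - 19\right) \left(\left(-5\right) \left(- \frac{8}{5}\right)\right) 13 = \left(4 - 19\right) 8 \cdot 13 = \left(-15\right) 8 \cdot 13 = \left(-120\right) 13 = -1560$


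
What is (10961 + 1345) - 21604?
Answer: -9298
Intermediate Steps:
(10961 + 1345) - 21604 = 12306 - 21604 = -9298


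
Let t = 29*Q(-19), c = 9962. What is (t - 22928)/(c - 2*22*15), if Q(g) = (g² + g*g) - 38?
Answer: -1546/4651 ≈ -0.33240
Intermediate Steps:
Q(g) = -38 + 2*g² (Q(g) = (g² + g²) - 38 = 2*g² - 38 = -38 + 2*g²)
t = 19836 (t = 29*(-38 + 2*(-19)²) = 29*(-38 + 2*361) = 29*(-38 + 722) = 29*684 = 19836)
(t - 22928)/(c - 2*22*15) = (19836 - 22928)/(9962 - 2*22*15) = -3092/(9962 - 44*15) = -3092/(9962 - 660) = -3092/9302 = -3092*1/9302 = -1546/4651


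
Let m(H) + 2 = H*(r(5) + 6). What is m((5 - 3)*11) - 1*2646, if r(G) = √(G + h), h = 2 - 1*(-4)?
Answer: -2516 + 22*√11 ≈ -2443.0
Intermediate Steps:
h = 6 (h = 2 + 4 = 6)
r(G) = √(6 + G) (r(G) = √(G + 6) = √(6 + G))
m(H) = -2 + H*(6 + √11) (m(H) = -2 + H*(√(6 + 5) + 6) = -2 + H*(√11 + 6) = -2 + H*(6 + √11))
m((5 - 3)*11) - 1*2646 = (-2 + 6*((5 - 3)*11) + ((5 - 3)*11)*√11) - 1*2646 = (-2 + 6*(2*11) + (2*11)*√11) - 2646 = (-2 + 6*22 + 22*√11) - 2646 = (-2 + 132 + 22*√11) - 2646 = (130 + 22*√11) - 2646 = -2516 + 22*√11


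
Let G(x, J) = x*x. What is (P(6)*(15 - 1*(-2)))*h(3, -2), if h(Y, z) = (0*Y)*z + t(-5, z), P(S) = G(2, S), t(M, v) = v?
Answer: -136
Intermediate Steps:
G(x, J) = x²
P(S) = 4 (P(S) = 2² = 4)
h(Y, z) = z (h(Y, z) = (0*Y)*z + z = 0*z + z = 0 + z = z)
(P(6)*(15 - 1*(-2)))*h(3, -2) = (4*(15 - 1*(-2)))*(-2) = (4*(15 + 2))*(-2) = (4*17)*(-2) = 68*(-2) = -136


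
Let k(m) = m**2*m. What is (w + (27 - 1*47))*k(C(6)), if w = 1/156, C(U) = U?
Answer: -56142/13 ≈ -4318.6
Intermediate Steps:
w = 1/156 ≈ 0.0064103
k(m) = m**3
(w + (27 - 1*47))*k(C(6)) = (1/156 + (27 - 1*47))*6**3 = (1/156 + (27 - 47))*216 = (1/156 - 20)*216 = -3119/156*216 = -56142/13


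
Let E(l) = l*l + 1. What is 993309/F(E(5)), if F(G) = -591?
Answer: -331103/197 ≈ -1680.7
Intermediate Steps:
E(l) = 1 + l² (E(l) = l² + 1 = 1 + l²)
993309/F(E(5)) = 993309/(-591) = 993309*(-1/591) = -331103/197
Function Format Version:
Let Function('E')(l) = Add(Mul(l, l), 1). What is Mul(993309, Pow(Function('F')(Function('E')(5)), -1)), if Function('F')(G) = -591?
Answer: Rational(-331103, 197) ≈ -1680.7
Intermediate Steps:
Function('E')(l) = Add(1, Pow(l, 2)) (Function('E')(l) = Add(Pow(l, 2), 1) = Add(1, Pow(l, 2)))
Mul(993309, Pow(Function('F')(Function('E')(5)), -1)) = Mul(993309, Pow(-591, -1)) = Mul(993309, Rational(-1, 591)) = Rational(-331103, 197)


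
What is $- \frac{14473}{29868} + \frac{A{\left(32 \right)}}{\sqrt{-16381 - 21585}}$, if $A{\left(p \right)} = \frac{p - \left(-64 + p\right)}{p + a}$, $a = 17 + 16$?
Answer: $- \frac{14473}{29868} - \frac{32 i \sqrt{37966}}{1233895} \approx -0.48457 - 0.0050532 i$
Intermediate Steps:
$a = 33$
$A{\left(p \right)} = \frac{64}{33 + p}$ ($A{\left(p \right)} = \frac{p - \left(-64 + p\right)}{p + 33} = \frac{64}{33 + p}$)
$- \frac{14473}{29868} + \frac{A{\left(32 \right)}}{\sqrt{-16381 - 21585}} = - \frac{14473}{29868} + \frac{64 \frac{1}{33 + 32}}{\sqrt{-16381 - 21585}} = \left(-14473\right) \frac{1}{29868} + \frac{64 \cdot \frac{1}{65}}{\sqrt{-37966}} = - \frac{14473}{29868} + \frac{64 \cdot \frac{1}{65}}{i \sqrt{37966}} = - \frac{14473}{29868} + \frac{64 \left(- \frac{i \sqrt{37966}}{37966}\right)}{65} = - \frac{14473}{29868} - \frac{32 i \sqrt{37966}}{1233895}$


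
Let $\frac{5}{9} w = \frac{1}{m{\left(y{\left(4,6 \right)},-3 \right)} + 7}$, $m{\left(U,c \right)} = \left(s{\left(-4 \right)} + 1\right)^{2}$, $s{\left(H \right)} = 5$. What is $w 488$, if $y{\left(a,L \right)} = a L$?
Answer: $\frac{4392}{215} \approx 20.428$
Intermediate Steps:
$y{\left(a,L \right)} = L a$
$m{\left(U,c \right)} = 36$ ($m{\left(U,c \right)} = \left(5 + 1\right)^{2} = 6^{2} = 36$)
$w = \frac{9}{215}$ ($w = \frac{9}{5 \left(36 + 7\right)} = \frac{9}{5 \cdot 43} = \frac{9}{5} \cdot \frac{1}{43} = \frac{9}{215} \approx 0.04186$)
$w 488 = \frac{9}{215} \cdot 488 = \frac{4392}{215}$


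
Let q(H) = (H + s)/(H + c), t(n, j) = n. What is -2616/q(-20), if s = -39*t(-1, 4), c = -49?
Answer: 180504/19 ≈ 9500.2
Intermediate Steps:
s = 39 (s = -39*(-1) = 39)
q(H) = (39 + H)/(-49 + H) (q(H) = (H + 39)/(H - 49) = (39 + H)/(-49 + H))
-2616/q(-20) = -2616*(-49 - 20)/(39 - 20) = -2616/(19/(-69)) = -2616/((-1/69*19)) = -2616/(-19/69) = -2616*(-69/19) = 180504/19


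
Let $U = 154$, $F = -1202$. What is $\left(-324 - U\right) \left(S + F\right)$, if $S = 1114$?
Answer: $42064$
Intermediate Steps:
$\left(-324 - U\right) \left(S + F\right) = \left(-324 - 154\right) \left(1114 - 1202\right) = \left(-324 - 154\right) \left(-88\right) = \left(-478\right) \left(-88\right) = 42064$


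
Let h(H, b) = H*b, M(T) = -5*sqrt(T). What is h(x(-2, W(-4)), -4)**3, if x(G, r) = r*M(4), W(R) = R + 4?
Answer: 0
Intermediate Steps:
W(R) = 4 + R
x(G, r) = -10*r (x(G, r) = r*(-5*sqrt(4)) = r*(-5*2) = r*(-10) = -10*r)
h(x(-2, W(-4)), -4)**3 = (-10*(4 - 4)*(-4))**3 = (-10*0*(-4))**3 = (0*(-4))**3 = 0**3 = 0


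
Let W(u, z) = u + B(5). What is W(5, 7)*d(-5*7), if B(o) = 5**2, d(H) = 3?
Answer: 90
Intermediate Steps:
B(o) = 25
W(u, z) = 25 + u (W(u, z) = u + 25 = 25 + u)
W(5, 7)*d(-5*7) = (25 + 5)*3 = 30*3 = 90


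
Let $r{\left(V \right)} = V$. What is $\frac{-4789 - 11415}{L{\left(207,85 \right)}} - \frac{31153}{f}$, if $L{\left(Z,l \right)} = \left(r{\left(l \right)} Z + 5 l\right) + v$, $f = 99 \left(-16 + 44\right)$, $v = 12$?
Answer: $- \frac{2708341}{223146} \approx -12.137$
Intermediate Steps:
$f = 2772$ ($f = 99 \cdot 28 = 2772$)
$L{\left(Z,l \right)} = 12 + 5 l + Z l$ ($L{\left(Z,l \right)} = \left(l Z + 5 l\right) + 12 = \left(Z l + 5 l\right) + 12 = \left(5 l + Z l\right) + 12 = 12 + 5 l + Z l$)
$\frac{-4789 - 11415}{L{\left(207,85 \right)}} - \frac{31153}{f} = \frac{-4789 - 11415}{12 + 5 \cdot 85 + 207 \cdot 85} - \frac{31153}{2772} = \frac{-4789 - 11415}{12 + 425 + 17595} - \frac{31153}{2772} = - \frac{16204}{18032} - \frac{31153}{2772} = \left(-16204\right) \frac{1}{18032} - \frac{31153}{2772} = - \frac{4051}{4508} - \frac{31153}{2772} = - \frac{2708341}{223146}$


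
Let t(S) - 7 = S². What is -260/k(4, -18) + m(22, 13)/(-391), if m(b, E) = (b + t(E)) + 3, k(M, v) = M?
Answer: -25616/391 ≈ -65.514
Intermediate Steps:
t(S) = 7 + S²
m(b, E) = 10 + b + E² (m(b, E) = (b + (7 + E²)) + 3 = (7 + b + E²) + 3 = 10 + b + E²)
-260/k(4, -18) + m(22, 13)/(-391) = -260/4 + (10 + 22 + 13²)/(-391) = -260*¼ + (10 + 22 + 169)*(-1/391) = -65 + 201*(-1/391) = -65 - 201/391 = -25616/391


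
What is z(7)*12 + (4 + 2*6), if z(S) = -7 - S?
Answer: -152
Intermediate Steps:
z(7)*12 + (4 + 2*6) = (-7 - 1*7)*12 + (4 + 2*6) = (-7 - 7)*12 + (4 + 12) = -14*12 + 16 = -168 + 16 = -152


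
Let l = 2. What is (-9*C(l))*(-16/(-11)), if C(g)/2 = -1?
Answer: 288/11 ≈ 26.182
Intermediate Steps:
C(g) = -2 (C(g) = 2*(-1) = -2)
(-9*C(l))*(-16/(-11)) = (-9*(-2))*(-16/(-11)) = 18*(-16*(-1/11)) = 18*(16/11) = 288/11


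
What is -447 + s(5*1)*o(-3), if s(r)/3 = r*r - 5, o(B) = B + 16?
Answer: 333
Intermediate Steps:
o(B) = 16 + B
s(r) = -15 + 3*r² (s(r) = 3*(r*r - 5) = 3*(r² - 5) = 3*(-5 + r²) = -15 + 3*r²)
-447 + s(5*1)*o(-3) = -447 + (-15 + 3*(5*1)²)*(16 - 3) = -447 + (-15 + 3*5²)*13 = -447 + (-15 + 3*25)*13 = -447 + (-15 + 75)*13 = -447 + 60*13 = -447 + 780 = 333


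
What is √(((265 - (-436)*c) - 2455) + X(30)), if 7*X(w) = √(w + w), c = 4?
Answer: √(-21854 + 14*√15)/7 ≈ 21.092*I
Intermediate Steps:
X(w) = √2*√w/7 (X(w) = √(w + w)/7 = √(2*w)/7 = (√2*√w)/7 = √2*√w/7)
√(((265 - (-436)*c) - 2455) + X(30)) = √(((265 - (-436)*4) - 2455) + √2*√30/7) = √(((265 - 1*(-1744)) - 2455) + 2*√15/7) = √(((265 + 1744) - 2455) + 2*√15/7) = √((2009 - 2455) + 2*√15/7) = √(-446 + 2*√15/7)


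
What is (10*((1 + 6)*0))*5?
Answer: 0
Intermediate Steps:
(10*((1 + 6)*0))*5 = (10*(7*0))*5 = (10*0)*5 = 0*5 = 0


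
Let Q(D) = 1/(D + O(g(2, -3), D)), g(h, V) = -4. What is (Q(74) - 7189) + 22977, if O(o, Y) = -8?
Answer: 1042009/66 ≈ 15788.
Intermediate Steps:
Q(D) = 1/(-8 + D) (Q(D) = 1/(D - 8) = 1/(-8 + D))
(Q(74) - 7189) + 22977 = (1/(-8 + 74) - 7189) + 22977 = (1/66 - 7189) + 22977 = -474473/66 + 22977 = 1042009/66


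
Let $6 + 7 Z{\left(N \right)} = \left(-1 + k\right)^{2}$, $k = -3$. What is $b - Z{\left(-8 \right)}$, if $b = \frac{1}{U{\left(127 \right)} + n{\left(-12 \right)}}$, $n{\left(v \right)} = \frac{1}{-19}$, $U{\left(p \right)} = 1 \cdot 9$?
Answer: $- \frac{1567}{1190} \approx -1.3168$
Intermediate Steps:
$U{\left(p \right)} = 9$
$n{\left(v \right)} = - \frac{1}{19}$
$b = \frac{19}{170}$ ($b = \frac{1}{9 - \frac{1}{19}} = \frac{1}{\frac{170}{19}} = \frac{19}{170} \approx 0.11176$)
$Z{\left(N \right)} = \frac{10}{7}$ ($Z{\left(N \right)} = - \frac{6}{7} + \frac{\left(-1 - 3\right)^{2}}{7} = - \frac{6}{7} + \frac{\left(-4\right)^{2}}{7} = - \frac{6}{7} + \frac{1}{7} \cdot 16 = - \frac{6}{7} + \frac{16}{7} = \frac{10}{7}$)
$b - Z{\left(-8 \right)} = \frac{19}{170} - \frac{10}{7} = - \frac{1567}{1190}$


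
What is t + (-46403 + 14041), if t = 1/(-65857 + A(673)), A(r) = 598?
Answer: -2111911759/65259 ≈ -32362.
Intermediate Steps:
t = -1/65259 (t = 1/(-65857 + 598) = 1/(-65259) = -1/65259 ≈ -1.5324e-5)
t + (-46403 + 14041) = -1/65259 + (-46403 + 14041) = -1/65259 - 32362 = -2111911759/65259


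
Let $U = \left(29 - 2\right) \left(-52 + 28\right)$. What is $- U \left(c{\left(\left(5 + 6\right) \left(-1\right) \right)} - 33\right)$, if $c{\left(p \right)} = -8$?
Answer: $-26568$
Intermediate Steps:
$U = -648$ ($U = 27 \left(-24\right) = -648$)
$- U \left(c{\left(\left(5 + 6\right) \left(-1\right) \right)} - 33\right) = \left(-1\right) \left(-648\right) \left(-8 - 33\right) = 648 \left(-41\right) = -26568$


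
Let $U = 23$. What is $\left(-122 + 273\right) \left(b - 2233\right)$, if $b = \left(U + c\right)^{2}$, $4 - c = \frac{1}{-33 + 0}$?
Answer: $- \frac{247047023}{1089} \approx -2.2686 \cdot 10^{5}$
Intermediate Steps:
$c = \frac{133}{33}$ ($c = 4 - \frac{1}{-33 + 0} = 4 - \frac{1}{-33} = 4 - - \frac{1}{33} = 4 + \frac{1}{33} = \frac{133}{33} \approx 4.0303$)
$b = \frac{795664}{1089}$ ($b = \left(23 + \frac{133}{33}\right)^{2} = \left(\frac{892}{33}\right)^{2} = \frac{795664}{1089} \approx 730.64$)
$\left(-122 + 273\right) \left(b - 2233\right) = \left(-122 + 273\right) \left(\frac{795664}{1089} - 2233\right) = 151 \left(- \frac{1636073}{1089}\right) = - \frac{247047023}{1089}$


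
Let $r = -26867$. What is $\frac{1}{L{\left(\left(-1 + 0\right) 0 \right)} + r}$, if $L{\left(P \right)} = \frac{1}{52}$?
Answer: $- \frac{52}{1397083} \approx -3.722 \cdot 10^{-5}$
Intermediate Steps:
$L{\left(P \right)} = \frac{1}{52}$
$\frac{1}{L{\left(\left(-1 + 0\right) 0 \right)} + r} = \frac{1}{\frac{1}{52} - 26867} = \frac{1}{- \frac{1397083}{52}} = - \frac{52}{1397083}$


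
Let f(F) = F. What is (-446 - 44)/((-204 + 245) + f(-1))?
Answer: -49/4 ≈ -12.250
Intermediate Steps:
(-446 - 44)/((-204 + 245) + f(-1)) = (-446 - 44)/((-204 + 245) - 1) = -490/(41 - 1) = -490/40 = -490*1/40 = -49/4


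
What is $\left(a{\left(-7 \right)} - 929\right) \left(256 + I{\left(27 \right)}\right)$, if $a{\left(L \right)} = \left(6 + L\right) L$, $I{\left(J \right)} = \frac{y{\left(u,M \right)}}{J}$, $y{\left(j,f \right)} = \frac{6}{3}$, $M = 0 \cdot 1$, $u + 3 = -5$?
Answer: $- \frac{6374708}{27} \approx -2.361 \cdot 10^{5}$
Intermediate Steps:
$u = -8$ ($u = -3 - 5 = -8$)
$M = 0$
$y{\left(j,f \right)} = 2$ ($y{\left(j,f \right)} = 6 \cdot \frac{1}{3} = 2$)
$I{\left(J \right)} = \frac{2}{J}$
$a{\left(L \right)} = L \left(6 + L\right)$
$\left(a{\left(-7 \right)} - 929\right) \left(256 + I{\left(27 \right)}\right) = \left(- 7 \left(6 - 7\right) - 929\right) \left(256 + \frac{2}{27}\right) = \left(\left(-7\right) \left(-1\right) - 929\right) \left(256 + 2 \cdot \frac{1}{27}\right) = \left(7 - 929\right) \left(256 + \frac{2}{27}\right) = \left(-922\right) \frac{6914}{27} = - \frac{6374708}{27}$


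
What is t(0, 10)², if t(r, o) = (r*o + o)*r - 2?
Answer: 4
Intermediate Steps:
t(r, o) = -2 + r*(o + o*r) (t(r, o) = (o*r + o)*r - 2 = (o + o*r)*r - 2 = r*(o + o*r) - 2 = -2 + r*(o + o*r))
t(0, 10)² = (-2 + 10*0 + 10*0²)² = (-2 + 0 + 10*0)² = (-2 + 0 + 0)² = (-2)² = 4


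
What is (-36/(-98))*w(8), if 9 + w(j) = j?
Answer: -18/49 ≈ -0.36735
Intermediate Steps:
w(j) = -9 + j
(-36/(-98))*w(8) = (-36/(-98))*(-9 + 8) = -1/98*(-36)*(-1) = (18/49)*(-1) = -18/49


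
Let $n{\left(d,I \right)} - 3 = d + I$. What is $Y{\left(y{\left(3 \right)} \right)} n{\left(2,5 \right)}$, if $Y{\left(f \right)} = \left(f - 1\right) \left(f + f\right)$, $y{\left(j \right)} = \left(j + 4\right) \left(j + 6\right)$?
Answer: $78120$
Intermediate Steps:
$y{\left(j \right)} = \left(4 + j\right) \left(6 + j\right)$
$n{\left(d,I \right)} = 3 + I + d$ ($n{\left(d,I \right)} = 3 + \left(d + I\right) = 3 + \left(I + d\right) = 3 + I + d$)
$Y{\left(f \right)} = 2 f \left(-1 + f\right)$ ($Y{\left(f \right)} = \left(-1 + f\right) 2 f = 2 f \left(-1 + f\right)$)
$Y{\left(y{\left(3 \right)} \right)} n{\left(2,5 \right)} = 2 \left(24 + 3^{2} + 10 \cdot 3\right) \left(-1 + \left(24 + 3^{2} + 10 \cdot 3\right)\right) \left(3 + 5 + 2\right) = 2 \left(24 + 9 + 30\right) \left(-1 + \left(24 + 9 + 30\right)\right) 10 = 2 \cdot 63 \left(-1 + 63\right) 10 = 2 \cdot 63 \cdot 62 \cdot 10 = 7812 \cdot 10 = 78120$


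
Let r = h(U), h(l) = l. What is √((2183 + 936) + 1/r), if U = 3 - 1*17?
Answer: √611310/14 ≈ 55.847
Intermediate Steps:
U = -14 (U = 3 - 17 = -14)
r = -14
√((2183 + 936) + 1/r) = √((2183 + 936) + 1/(-14)) = √(3119 - 1/14) = √(43665/14) = √611310/14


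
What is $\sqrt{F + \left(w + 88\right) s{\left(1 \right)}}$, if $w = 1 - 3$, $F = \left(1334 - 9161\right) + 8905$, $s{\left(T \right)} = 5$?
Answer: $2 \sqrt{377} \approx 38.833$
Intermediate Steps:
$F = 1078$ ($F = -7827 + 8905 = 1078$)
$w = -2$ ($w = 1 - 3 = -2$)
$\sqrt{F + \left(w + 88\right) s{\left(1 \right)}} = \sqrt{1078 + \left(-2 + 88\right) 5} = \sqrt{1078 + 86 \cdot 5} = \sqrt{1078 + 430} = \sqrt{1508} = 2 \sqrt{377}$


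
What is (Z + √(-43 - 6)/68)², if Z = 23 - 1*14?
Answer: 374495/4624 + 63*I/34 ≈ 80.989 + 1.8529*I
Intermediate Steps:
Z = 9 (Z = 23 - 14 = 9)
(Z + √(-43 - 6)/68)² = (9 + √(-43 - 6)/68)² = (9 + √(-49)*(1/68))² = (9 + (7*I)*(1/68))² = (9 + 7*I/68)²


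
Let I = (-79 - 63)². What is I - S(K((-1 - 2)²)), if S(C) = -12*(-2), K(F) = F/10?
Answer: 20140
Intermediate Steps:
K(F) = F/10 (K(F) = F*(⅒) = F/10)
S(C) = 24
I = 20164 (I = (-142)² = 20164)
I - S(K((-1 - 2)²)) = 20164 - 1*24 = 20164 - 24 = 20140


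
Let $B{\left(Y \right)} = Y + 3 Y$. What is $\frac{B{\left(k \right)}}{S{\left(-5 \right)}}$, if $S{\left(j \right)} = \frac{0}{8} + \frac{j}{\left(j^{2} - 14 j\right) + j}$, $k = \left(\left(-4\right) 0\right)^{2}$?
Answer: $0$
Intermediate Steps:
$k = 0$ ($k = 0^{2} = 0$)
$S{\left(j \right)} = \frac{j}{j^{2} - 13 j}$ ($S{\left(j \right)} = 0 \cdot \frac{1}{8} + \frac{j}{j^{2} - 13 j} = 0 + \frac{j}{j^{2} - 13 j} = \frac{j}{j^{2} - 13 j}$)
$B{\left(Y \right)} = 4 Y$
$\frac{B{\left(k \right)}}{S{\left(-5 \right)}} = \frac{4 \cdot 0}{\frac{1}{-13 - 5}} = \frac{0}{\frac{1}{-18}} = \frac{0}{- \frac{1}{18}} = 0 \left(-18\right) = 0$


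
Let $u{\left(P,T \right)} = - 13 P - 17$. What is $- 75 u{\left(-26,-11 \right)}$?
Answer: $-24075$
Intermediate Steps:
$u{\left(P,T \right)} = -17 - 13 P$
$- 75 u{\left(-26,-11 \right)} = - 75 \left(-17 - -338\right) = - 75 \left(-17 + 338\right) = \left(-75\right) 321 = -24075$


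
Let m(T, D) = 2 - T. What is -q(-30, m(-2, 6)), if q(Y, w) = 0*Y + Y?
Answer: 30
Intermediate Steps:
q(Y, w) = Y (q(Y, w) = 0 + Y = Y)
-q(-30, m(-2, 6)) = -1*(-30) = 30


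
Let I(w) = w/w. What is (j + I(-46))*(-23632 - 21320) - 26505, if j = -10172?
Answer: 457180287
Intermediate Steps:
I(w) = 1
(j + I(-46))*(-23632 - 21320) - 26505 = (-10172 + 1)*(-23632 - 21320) - 26505 = -10171*(-44952) - 26505 = 457206792 - 26505 = 457180287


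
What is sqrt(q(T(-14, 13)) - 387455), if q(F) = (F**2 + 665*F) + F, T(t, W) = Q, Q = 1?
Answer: 2*I*sqrt(96697) ≈ 621.92*I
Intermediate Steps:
T(t, W) = 1
q(F) = F**2 + 666*F
sqrt(q(T(-14, 13)) - 387455) = sqrt(1*(666 + 1) - 387455) = sqrt(1*667 - 387455) = sqrt(667 - 387455) = sqrt(-386788) = 2*I*sqrt(96697)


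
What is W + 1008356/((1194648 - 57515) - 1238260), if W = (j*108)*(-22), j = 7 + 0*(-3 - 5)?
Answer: -1682952620/101127 ≈ -16642.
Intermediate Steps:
j = 7 (j = 7 + 0*(-8) = 7 + 0 = 7)
W = -16632 (W = (7*108)*(-22) = 756*(-22) = -16632)
W + 1008356/((1194648 - 57515) - 1238260) = -16632 + 1008356/((1194648 - 57515) - 1238260) = -16632 + 1008356/(1137133 - 1238260) = -16632 + 1008356/(-101127) = -16632 + 1008356*(-1/101127) = -16632 - 1008356/101127 = -1682952620/101127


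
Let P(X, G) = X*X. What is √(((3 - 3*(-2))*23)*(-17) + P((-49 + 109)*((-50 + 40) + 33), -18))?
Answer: 3*√211209 ≈ 1378.7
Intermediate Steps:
P(X, G) = X²
√(((3 - 3*(-2))*23)*(-17) + P((-49 + 109)*((-50 + 40) + 33), -18)) = √(((3 - 3*(-2))*23)*(-17) + ((-49 + 109)*((-50 + 40) + 33))²) = √(((3 + 6)*23)*(-17) + (60*(-10 + 33))²) = √((9*23)*(-17) + (60*23)²) = √(207*(-17) + 1380²) = √(-3519 + 1904400) = √1900881 = 3*√211209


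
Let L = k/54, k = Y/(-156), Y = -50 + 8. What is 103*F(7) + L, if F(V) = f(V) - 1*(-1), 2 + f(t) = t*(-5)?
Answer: -5206025/1404 ≈ -3708.0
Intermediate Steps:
f(t) = -2 - 5*t (f(t) = -2 + t*(-5) = -2 - 5*t)
Y = -42
k = 7/26 (k = -42/(-156) = -42*(-1/156) = 7/26 ≈ 0.26923)
F(V) = -1 - 5*V (F(V) = (-2 - 5*V) - 1*(-1) = (-2 - 5*V) + 1 = -1 - 5*V)
L = 7/1404 (L = (7/26)/54 = (7/26)*(1/54) = 7/1404 ≈ 0.0049858)
103*F(7) + L = 103*(-1 - 5*7) + 7/1404 = 103*(-1 - 35) + 7/1404 = 103*(-36) + 7/1404 = -3708 + 7/1404 = -5206025/1404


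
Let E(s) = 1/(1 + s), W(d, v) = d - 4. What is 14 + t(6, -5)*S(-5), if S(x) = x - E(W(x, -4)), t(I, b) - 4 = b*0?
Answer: -11/2 ≈ -5.5000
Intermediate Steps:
W(d, v) = -4 + d
t(I, b) = 4 (t(I, b) = 4 + b*0 = 4 + 0 = 4)
S(x) = x - 1/(-3 + x) (S(x) = x - 1/(1 + (-4 + x)) = x - 1/(-3 + x))
14 + t(6, -5)*S(-5) = 14 + 4*((-1 - 5*(-3 - 5))/(-3 - 5)) = 14 + 4*((-1 - 5*(-8))/(-8)) = 14 + 4*(-(-1 + 40)/8) = 14 + 4*(-⅛*39) = 14 + 4*(-39/8) = 14 - 39/2 = -11/2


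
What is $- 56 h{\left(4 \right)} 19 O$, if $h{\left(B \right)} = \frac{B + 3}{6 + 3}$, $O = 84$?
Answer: $- \frac{208544}{3} \approx -69515.0$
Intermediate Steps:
$h{\left(B \right)} = \frac{1}{3} + \frac{B}{9}$ ($h{\left(B \right)} = \frac{3 + B}{9} = \left(3 + B\right) \frac{1}{9} = \frac{1}{3} + \frac{B}{9}$)
$- 56 h{\left(4 \right)} 19 O = - 56 \left(\frac{1}{3} + \frac{1}{9} \cdot 4\right) 19 \cdot 84 = - 56 \left(\frac{1}{3} + \frac{4}{9}\right) 19 \cdot 84 = - 56 \cdot \frac{7}{9} \cdot 19 \cdot 84 = \left(-56\right) \frac{133}{9} \cdot 84 = \left(- \frac{7448}{9}\right) 84 = - \frac{208544}{3}$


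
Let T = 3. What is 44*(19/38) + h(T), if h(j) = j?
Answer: 25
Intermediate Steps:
44*(19/38) + h(T) = 44*(19/38) + 3 = 44*(19*(1/38)) + 3 = 44*(1/2) + 3 = 22 + 3 = 25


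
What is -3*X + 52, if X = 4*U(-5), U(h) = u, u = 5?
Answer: -8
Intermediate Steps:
U(h) = 5
X = 20 (X = 4*5 = 20)
-3*X + 52 = -3*20 + 52 = -60 + 52 = -8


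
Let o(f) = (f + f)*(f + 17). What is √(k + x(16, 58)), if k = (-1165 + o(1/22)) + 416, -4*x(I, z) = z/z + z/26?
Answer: I*√15301130/143 ≈ 27.354*I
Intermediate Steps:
o(f) = 2*f*(17 + f) (o(f) = (2*f)*(17 + f) = 2*f*(17 + f))
x(I, z) = -¼ - z/104 (x(I, z) = -(z/z + z/26)/4 = -(1 + z*(1/26))/4 = -(1 + z/26)/4 = -¼ - z/104)
k = -180883/242 (k = (-1165 + 2*(17 + 1/22)/22) + 416 = (-1165 + 2*(1/22)*(17 + 1/22)) + 416 = (-1165 + 2*(1/22)*(375/22)) + 416 = (-1165 + 375/242) + 416 = -281555/242 + 416 = -180883/242 ≈ -747.45)
√(k + x(16, 58)) = √(-180883/242 + (-¼ - 1/104*58)) = √(-180883/242 + (-¼ - 29/52)) = √(-180883/242 - 21/26) = √(-1177010/1573) = I*√15301130/143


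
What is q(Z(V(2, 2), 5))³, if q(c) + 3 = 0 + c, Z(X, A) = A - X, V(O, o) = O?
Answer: 0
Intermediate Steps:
q(c) = -3 + c (q(c) = -3 + (0 + c) = -3 + c)
q(Z(V(2, 2), 5))³ = (-3 + (5 - 1*2))³ = (-3 + (5 - 2))³ = (-3 + 3)³ = 0³ = 0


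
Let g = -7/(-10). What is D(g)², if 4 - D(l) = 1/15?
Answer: 3481/225 ≈ 15.471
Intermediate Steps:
g = 7/10 (g = -7*(-⅒) = 7/10 ≈ 0.70000)
D(l) = 59/15 (D(l) = 4 - 1/15 = 59/15)
D(g)² = (59/15)² = 3481/225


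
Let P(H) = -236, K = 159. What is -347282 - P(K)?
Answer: -347046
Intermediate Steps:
-347282 - P(K) = -347282 - 1*(-236) = -347282 + 236 = -347046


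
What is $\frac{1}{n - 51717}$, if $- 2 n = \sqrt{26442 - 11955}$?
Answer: $- \frac{68956}{3566192623} + \frac{2 \sqrt{14487}}{10698577869} \approx -1.9314 \cdot 10^{-5}$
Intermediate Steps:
$n = - \frac{\sqrt{14487}}{2}$ ($n = - \frac{\sqrt{26442 - 11955}}{2} = - \frac{\sqrt{14487}}{2} \approx -60.181$)
$\frac{1}{n - 51717} = \frac{1}{- \frac{\sqrt{14487}}{2} - 51717} = \frac{1}{-51717 - \frac{\sqrt{14487}}{2}}$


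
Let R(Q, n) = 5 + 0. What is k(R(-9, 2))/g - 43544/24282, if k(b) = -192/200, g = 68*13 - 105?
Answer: -22331636/12444525 ≈ -1.7945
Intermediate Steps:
R(Q, n) = 5
g = 779 (g = 884 - 105 = 779)
k(b) = -24/25 (k(b) = -192*1/200 = -24/25)
k(R(-9, 2))/g - 43544/24282 = -24/25/779 - 43544/24282 = -24/25*1/779 - 43544*1/24282 = -24/19475 - 21772/12141 = -22331636/12444525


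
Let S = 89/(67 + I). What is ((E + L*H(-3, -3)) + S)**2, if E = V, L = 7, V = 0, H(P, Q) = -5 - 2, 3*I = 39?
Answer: 14676561/6400 ≈ 2293.2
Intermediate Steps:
I = 13 (I = (1/3)*39 = 13)
H(P, Q) = -7
E = 0
S = 89/80 (S = 89/(67 + 13) = 89/80 ≈ 1.1125)
((E + L*H(-3, -3)) + S)**2 = ((0 + 7*(-7)) + 89/80)**2 = ((0 - 49) + 89/80)**2 = (-49 + 89/80)**2 = (-3831/80)**2 = 14676561/6400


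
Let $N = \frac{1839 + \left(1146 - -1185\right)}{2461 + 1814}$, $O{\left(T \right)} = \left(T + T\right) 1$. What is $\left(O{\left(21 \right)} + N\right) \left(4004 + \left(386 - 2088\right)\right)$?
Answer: $\frac{28194896}{285} \approx 98930.0$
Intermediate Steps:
$O{\left(T \right)} = 2 T$ ($O{\left(T \right)} = 2 T 1 = 2 T$)
$N = \frac{278}{285}$ ($N = \frac{1839 + \left(1146 + 1185\right)}{4275} = \left(1839 + 2331\right) \frac{1}{4275} = 4170 \cdot \frac{1}{4275} = \frac{278}{285} \approx 0.97544$)
$\left(O{\left(21 \right)} + N\right) \left(4004 + \left(386 - 2088\right)\right) = \left(2 \cdot 21 + \frac{278}{285}\right) \left(4004 + \left(386 - 2088\right)\right) = \left(42 + \frac{278}{285}\right) \left(4004 + \left(386 - 2088\right)\right) = \frac{12248 \left(4004 - 1702\right)}{285} = \frac{12248}{285} \cdot 2302 = \frac{28194896}{285}$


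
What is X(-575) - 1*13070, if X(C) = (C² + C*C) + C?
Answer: 647605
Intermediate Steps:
X(C) = C + 2*C² (X(C) = (C² + C²) + C = 2*C² + C = C + 2*C²)
X(-575) - 1*13070 = -575*(1 + 2*(-575)) - 1*13070 = -575*(1 - 1150) - 13070 = -575*(-1149) - 13070 = 660675 - 13070 = 647605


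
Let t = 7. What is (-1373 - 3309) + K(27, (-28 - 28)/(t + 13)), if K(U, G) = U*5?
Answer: -4547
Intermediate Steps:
K(U, G) = 5*U
(-1373 - 3309) + K(27, (-28 - 28)/(t + 13)) = (-1373 - 3309) + 5*27 = -4682 + 135 = -4547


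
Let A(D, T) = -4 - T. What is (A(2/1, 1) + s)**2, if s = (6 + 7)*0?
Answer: 25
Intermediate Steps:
s = 0 (s = 13*0 = 0)
(A(2/1, 1) + s)**2 = ((-4 - 1*1) + 0)**2 = ((-4 - 1) + 0)**2 = (-5 + 0)**2 = (-5)**2 = 25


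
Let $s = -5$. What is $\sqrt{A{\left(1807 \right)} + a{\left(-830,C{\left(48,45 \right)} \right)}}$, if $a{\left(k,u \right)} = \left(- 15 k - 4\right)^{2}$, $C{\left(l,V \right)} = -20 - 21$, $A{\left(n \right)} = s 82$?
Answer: $11 \sqrt{1280186} \approx 12446.0$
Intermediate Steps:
$A{\left(n \right)} = -410$ ($A{\left(n \right)} = \left(-5\right) 82 = -410$)
$C{\left(l,V \right)} = -41$
$a{\left(k,u \right)} = \left(-4 - 15 k\right)^{2}$
$\sqrt{A{\left(1807 \right)} + a{\left(-830,C{\left(48,45 \right)} \right)}} = \sqrt{-410 + \left(4 + 15 \left(-830\right)\right)^{2}} = \sqrt{-410 + \left(4 - 12450\right)^{2}} = \sqrt{-410 + \left(-12446\right)^{2}} = \sqrt{-410 + 154902916} = \sqrt{154902506} = 11 \sqrt{1280186}$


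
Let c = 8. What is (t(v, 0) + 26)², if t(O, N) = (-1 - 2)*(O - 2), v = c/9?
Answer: 7744/9 ≈ 860.44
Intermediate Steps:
v = 8/9 ≈ 0.88889
t(O, N) = 6 - 3*O (t(O, N) = -3*(-2 + O) = 6 - 3*O)
(t(v, 0) + 26)² = ((6 - 3*8/9) + 26)² = ((6 - 8/3) + 26)² = (10/3 + 26)² = (88/3)² = 7744/9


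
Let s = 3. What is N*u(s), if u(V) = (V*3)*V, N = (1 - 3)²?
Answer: 108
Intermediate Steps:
N = 4 (N = (-2)² = 4)
u(V) = 3*V² (u(V) = (3*V)*V = 3*V²)
N*u(s) = 4*(3*3²) = 4*(3*9) = 4*27 = 108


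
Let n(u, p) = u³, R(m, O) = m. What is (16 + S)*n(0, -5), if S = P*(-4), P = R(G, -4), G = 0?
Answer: 0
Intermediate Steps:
P = 0
S = 0 (S = 0*(-4) = 0)
(16 + S)*n(0, -5) = (16 + 0)*0³ = 16*0 = 0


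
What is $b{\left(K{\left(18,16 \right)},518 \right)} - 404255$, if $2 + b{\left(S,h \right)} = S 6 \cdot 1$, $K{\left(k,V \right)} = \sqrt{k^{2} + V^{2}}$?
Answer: $-404257 + 12 \sqrt{145} \approx -4.0411 \cdot 10^{5}$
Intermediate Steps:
$K{\left(k,V \right)} = \sqrt{V^{2} + k^{2}}$
$b{\left(S,h \right)} = -2 + 6 S$ ($b{\left(S,h \right)} = -2 + S 6 \cdot 1 = -2 + S 6 = -2 + 6 S$)
$b{\left(K{\left(18,16 \right)},518 \right)} - 404255 = \left(-2 + 6 \sqrt{16^{2} + 18^{2}}\right) - 404255 = \left(-2 + 6 \sqrt{256 + 324}\right) - 404255 = \left(-2 + 6 \sqrt{580}\right) - 404255 = \left(-2 + 6 \cdot 2 \sqrt{145}\right) - 404255 = \left(-2 + 12 \sqrt{145}\right) - 404255 = -404257 + 12 \sqrt{145}$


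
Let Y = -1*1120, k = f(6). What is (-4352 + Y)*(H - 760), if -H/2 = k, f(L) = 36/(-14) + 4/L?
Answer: 28965120/7 ≈ 4.1379e+6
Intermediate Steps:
f(L) = -18/7 + 4/L (f(L) = 36*(-1/14) + 4/L = -18/7 + 4/L)
k = -40/21 (k = -18/7 + 4/6 = -18/7 + 4*(⅙) = -18/7 + ⅔ = -40/21 ≈ -1.9048)
Y = -1120
H = 80/21 (H = -2*(-40/21) = 80/21 ≈ 3.8095)
(-4352 + Y)*(H - 760) = (-4352 - 1120)*(80/21 - 760) = -5472*(-15880/21) = 28965120/7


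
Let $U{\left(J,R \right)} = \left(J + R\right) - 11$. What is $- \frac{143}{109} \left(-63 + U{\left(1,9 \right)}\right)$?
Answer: $\frac{9152}{109} \approx 83.963$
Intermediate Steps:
$U{\left(J,R \right)} = -11 + J + R$
$- \frac{143}{109} \left(-63 + U{\left(1,9 \right)}\right) = - \frac{143}{109} \left(-63 + \left(-11 + 1 + 9\right)\right) = \left(-143\right) \frac{1}{109} \left(-63 - 1\right) = \left(- \frac{143}{109}\right) \left(-64\right) = \frac{9152}{109}$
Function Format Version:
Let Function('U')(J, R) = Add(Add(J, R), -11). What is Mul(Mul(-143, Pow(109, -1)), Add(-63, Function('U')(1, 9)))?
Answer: Rational(9152, 109) ≈ 83.963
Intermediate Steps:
Function('U')(J, R) = Add(-11, J, R)
Mul(Mul(-143, Pow(109, -1)), Add(-63, Function('U')(1, 9))) = Mul(Mul(-143, Pow(109, -1)), Add(-63, Add(-11, 1, 9))) = Mul(Mul(-143, Rational(1, 109)), Add(-63, -1)) = Mul(Rational(-143, 109), -64) = Rational(9152, 109)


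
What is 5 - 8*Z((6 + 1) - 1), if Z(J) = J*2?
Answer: -91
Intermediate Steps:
Z(J) = 2*J
5 - 8*Z((6 + 1) - 1) = 5 - 16*((6 + 1) - 1) = 5 - 16*(7 - 1) = 5 - 16*6 = 5 - 8*12 = 5 - 96 = -91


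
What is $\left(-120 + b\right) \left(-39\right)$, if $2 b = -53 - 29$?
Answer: $6279$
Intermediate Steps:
$b = -41$ ($b = \frac{-53 - 29}{2} = \frac{1}{2} \left(-82\right) = -41$)
$\left(-120 + b\right) \left(-39\right) = \left(-120 - 41\right) \left(-39\right) = \left(-161\right) \left(-39\right) = 6279$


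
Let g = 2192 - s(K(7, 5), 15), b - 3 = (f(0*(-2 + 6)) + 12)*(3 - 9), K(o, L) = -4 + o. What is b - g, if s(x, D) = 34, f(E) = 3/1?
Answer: -2245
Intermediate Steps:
f(E) = 3 (f(E) = 3*1 = 3)
b = -87 (b = 3 + (3 + 12)*(3 - 9) = 3 + 15*(-6) = 3 - 90 = -87)
g = 2158 (g = 2192 - 1*34 = 2192 - 34 = 2158)
b - g = -87 - 1*2158 = -87 - 2158 = -2245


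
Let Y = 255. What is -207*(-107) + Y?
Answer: 22404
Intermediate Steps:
-207*(-107) + Y = -207*(-107) + 255 = 22149 + 255 = 22404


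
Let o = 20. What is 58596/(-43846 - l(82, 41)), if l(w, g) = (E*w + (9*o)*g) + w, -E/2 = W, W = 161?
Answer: -14649/6226 ≈ -2.3529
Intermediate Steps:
E = -322 (E = -2*161 = -322)
l(w, g) = -321*w + 180*g (l(w, g) = (-322*w + (9*20)*g) + w = (-322*w + 180*g) + w = -321*w + 180*g)
58596/(-43846 - l(82, 41)) = 58596/(-43846 - (-321*82 + 180*41)) = 58596/(-43846 - (-26322 + 7380)) = 58596/(-43846 - 1*(-18942)) = 58596/(-43846 + 18942) = 58596/(-24904) = 58596*(-1/24904) = -14649/6226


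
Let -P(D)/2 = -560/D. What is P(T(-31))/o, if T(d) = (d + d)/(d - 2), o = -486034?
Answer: -9240/7533527 ≈ -0.0012265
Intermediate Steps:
T(d) = 2*d/(-2 + d) (T(d) = (2*d)/(-2 + d) = 2*d/(-2 + d))
P(D) = 1120/D (P(D) = -(-1120)/D = 1120/D)
P(T(-31))/o = (1120/((2*(-31)/(-2 - 31))))/(-486034) = (1120/((2*(-31)/(-33))))*(-1/486034) = (1120/((2*(-31)*(-1/33))))*(-1/486034) = (1120/(62/33))*(-1/486034) = (1120*(33/62))*(-1/486034) = (18480/31)*(-1/486034) = -9240/7533527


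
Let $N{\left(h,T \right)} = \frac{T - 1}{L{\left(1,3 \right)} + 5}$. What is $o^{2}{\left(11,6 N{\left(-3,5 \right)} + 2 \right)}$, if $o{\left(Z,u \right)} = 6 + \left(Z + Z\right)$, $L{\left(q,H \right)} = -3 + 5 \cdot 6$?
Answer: $784$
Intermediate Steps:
$L{\left(q,H \right)} = 27$ ($L{\left(q,H \right)} = -3 + 30 = 27$)
$N{\left(h,T \right)} = - \frac{1}{32} + \frac{T}{32}$ ($N{\left(h,T \right)} = \frac{T - 1}{27 + 5} = \frac{-1 + T}{32} = \left(-1 + T\right) \frac{1}{32} = - \frac{1}{32} + \frac{T}{32}$)
$o{\left(Z,u \right)} = 6 + 2 Z$
$o^{2}{\left(11,6 N{\left(-3,5 \right)} + 2 \right)} = \left(6 + 2 \cdot 11\right)^{2} = \left(6 + 22\right)^{2} = 28^{2} = 784$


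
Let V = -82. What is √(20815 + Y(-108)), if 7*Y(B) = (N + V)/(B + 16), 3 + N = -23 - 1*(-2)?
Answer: √2158199526/322 ≈ 144.27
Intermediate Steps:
N = -24 (N = -3 + (-23 - 1*(-2)) = -3 + (-23 + 2) = -3 - 21 = -24)
Y(B) = -106/(7*(16 + B)) (Y(B) = ((-24 - 82)/(B + 16))/7 = (-106/(16 + B))/7 = -106/(7*(16 + B)))
√(20815 + Y(-108)) = √(20815 - 106/(112 + 7*(-108))) = √(20815 - 106/(112 - 756)) = √(20815 - 106/(-644)) = √(20815 - 106*(-1/644)) = √(20815 + 53/322) = √(6702483/322) = √2158199526/322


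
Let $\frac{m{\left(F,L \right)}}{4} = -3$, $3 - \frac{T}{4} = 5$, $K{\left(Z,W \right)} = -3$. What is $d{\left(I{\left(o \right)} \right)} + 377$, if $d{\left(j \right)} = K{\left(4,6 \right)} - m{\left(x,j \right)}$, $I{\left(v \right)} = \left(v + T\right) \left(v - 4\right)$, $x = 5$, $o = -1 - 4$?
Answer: $386$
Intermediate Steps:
$o = -5$
$T = -8$ ($T = 12 - 20 = -8$)
$m{\left(F,L \right)} = -12$ ($m{\left(F,L \right)} = 4 \left(-3\right) = -12$)
$I{\left(v \right)} = \left(-8 + v\right) \left(-4 + v\right)$ ($I{\left(v \right)} = \left(v - 8\right) \left(v - 4\right) = \left(-8 + v\right) \left(-4 + v\right)$)
$d{\left(j \right)} = 9$ ($d{\left(j \right)} = -3 - -12 = -3 + 12 = 9$)
$d{\left(I{\left(o \right)} \right)} + 377 = 9 + 377 = 386$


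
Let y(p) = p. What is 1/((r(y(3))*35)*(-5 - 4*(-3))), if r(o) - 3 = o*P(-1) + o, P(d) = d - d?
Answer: 1/1470 ≈ 0.00068027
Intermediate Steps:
P(d) = 0
r(o) = 3 + o (r(o) = 3 + (o*0 + o) = 3 + (0 + o) = 3 + o)
1/((r(y(3))*35)*(-5 - 4*(-3))) = 1/(((3 + 3)*35)*(-5 - 4*(-3))) = 1/((6*35)*(-5 + 12)) = 1/(210*7) = 1/1470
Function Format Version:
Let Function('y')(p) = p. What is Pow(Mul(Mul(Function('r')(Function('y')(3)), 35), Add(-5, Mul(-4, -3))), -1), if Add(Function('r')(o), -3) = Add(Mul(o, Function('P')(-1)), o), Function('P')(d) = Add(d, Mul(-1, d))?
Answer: Rational(1, 1470) ≈ 0.00068027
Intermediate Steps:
Function('P')(d) = 0
Function('r')(o) = Add(3, o) (Function('r')(o) = Add(3, Add(Mul(o, 0), o)) = Add(3, Add(0, o)) = Add(3, o))
Pow(Mul(Mul(Function('r')(Function('y')(3)), 35), Add(-5, Mul(-4, -3))), -1) = Pow(Mul(Mul(Add(3, 3), 35), Add(-5, Mul(-4, -3))), -1) = Pow(Mul(Mul(6, 35), Add(-5, 12)), -1) = Pow(Mul(210, 7), -1) = Pow(1470, -1) = Rational(1, 1470)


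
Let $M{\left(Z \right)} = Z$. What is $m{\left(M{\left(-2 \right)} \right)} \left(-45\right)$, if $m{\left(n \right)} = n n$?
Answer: $-180$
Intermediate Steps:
$m{\left(n \right)} = n^{2}$
$m{\left(M{\left(-2 \right)} \right)} \left(-45\right) = \left(-2\right)^{2} \left(-45\right) = 4 \left(-45\right) = -180$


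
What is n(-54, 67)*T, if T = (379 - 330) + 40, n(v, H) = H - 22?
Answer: 4005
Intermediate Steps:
n(v, H) = -22 + H
T = 89 (T = 49 + 40 = 89)
n(-54, 67)*T = (-22 + 67)*89 = 45*89 = 4005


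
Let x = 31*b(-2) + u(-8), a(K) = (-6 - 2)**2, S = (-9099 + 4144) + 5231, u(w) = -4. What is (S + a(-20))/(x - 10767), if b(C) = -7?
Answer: -85/2747 ≈ -0.030943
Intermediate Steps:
S = 276 (S = -4955 + 5231 = 276)
a(K) = 64 (a(K) = (-8)**2 = 64)
x = -221 (x = 31*(-7) - 4 = -217 - 4 = -221)
(S + a(-20))/(x - 10767) = (276 + 64)/(-221 - 10767) = 340/(-10988) = 340*(-1/10988) = -85/2747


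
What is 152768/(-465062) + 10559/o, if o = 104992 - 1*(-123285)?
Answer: -483271469/1712305777 ≈ -0.28223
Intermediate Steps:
o = 228277 (o = 104992 + 123285 = 228277)
152768/(-465062) + 10559/o = 152768/(-465062) + 10559/228277 = 152768*(-1/465062) + 10559*(1/228277) = -2464/7501 + 10559/228277 = -483271469/1712305777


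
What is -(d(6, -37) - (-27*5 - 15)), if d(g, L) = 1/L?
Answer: -5549/37 ≈ -149.97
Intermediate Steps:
-(d(6, -37) - (-27*5 - 15)) = -(1/(-37) - (-27*5 - 15)) = -(-1/37 - (-135 - 15)) = -(-1/37 - 1*(-150)) = -(-1/37 + 150) = -1*5549/37 = -5549/37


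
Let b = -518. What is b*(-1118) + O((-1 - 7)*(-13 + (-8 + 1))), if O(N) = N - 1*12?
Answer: 579272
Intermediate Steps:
O(N) = -12 + N (O(N) = N - 12 = -12 + N)
b*(-1118) + O((-1 - 7)*(-13 + (-8 + 1))) = -518*(-1118) + (-12 + (-1 - 7)*(-13 + (-8 + 1))) = 579124 + (-12 - 8*(-13 - 7)) = 579124 + (-12 - 8*(-20)) = 579124 + (-12 + 160) = 579124 + 148 = 579272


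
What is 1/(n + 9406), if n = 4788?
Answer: 1/14194 ≈ 7.0452e-5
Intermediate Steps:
1/(n + 9406) = 1/(4788 + 9406) = 1/14194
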